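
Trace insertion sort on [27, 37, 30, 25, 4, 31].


Initial: [27, 37, 30, 25, 4, 31]
Insert 37: [27, 37, 30, 25, 4, 31]
Insert 30: [27, 30, 37, 25, 4, 31]
Insert 25: [25, 27, 30, 37, 4, 31]
Insert 4: [4, 25, 27, 30, 37, 31]
Insert 31: [4, 25, 27, 30, 31, 37]

Sorted: [4, 25, 27, 30, 31, 37]


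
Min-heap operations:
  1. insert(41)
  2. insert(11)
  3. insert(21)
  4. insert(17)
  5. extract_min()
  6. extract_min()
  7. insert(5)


insert(41) -> [41]
insert(11) -> [11, 41]
insert(21) -> [11, 41, 21]
insert(17) -> [11, 17, 21, 41]
extract_min()->11, [17, 41, 21]
extract_min()->17, [21, 41]
insert(5) -> [5, 41, 21]

Final heap: [5, 41, 21]


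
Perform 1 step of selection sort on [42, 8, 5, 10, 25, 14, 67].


Initial: [42, 8, 5, 10, 25, 14, 67]
Step 1: min=5 at 2
  Swap: [5, 8, 42, 10, 25, 14, 67]

After 1 step: [5, 8, 42, 10, 25, 14, 67]


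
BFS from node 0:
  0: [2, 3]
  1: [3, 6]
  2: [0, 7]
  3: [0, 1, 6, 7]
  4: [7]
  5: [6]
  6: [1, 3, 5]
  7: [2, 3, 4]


Visit 0, enqueue [2, 3]
Visit 2, enqueue [7]
Visit 3, enqueue [1, 6]
Visit 7, enqueue [4]
Visit 1, enqueue []
Visit 6, enqueue [5]
Visit 4, enqueue []
Visit 5, enqueue []

BFS order: [0, 2, 3, 7, 1, 6, 4, 5]


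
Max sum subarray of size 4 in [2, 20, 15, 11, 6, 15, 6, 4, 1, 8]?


[0:4]: 48
[1:5]: 52
[2:6]: 47
[3:7]: 38
[4:8]: 31
[5:9]: 26
[6:10]: 19

Max: 52 at [1:5]


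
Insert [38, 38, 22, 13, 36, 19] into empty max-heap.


Insert 38: [38]
Insert 38: [38, 38]
Insert 22: [38, 38, 22]
Insert 13: [38, 38, 22, 13]
Insert 36: [38, 38, 22, 13, 36]
Insert 19: [38, 38, 22, 13, 36, 19]

Final heap: [38, 38, 22, 13, 36, 19]


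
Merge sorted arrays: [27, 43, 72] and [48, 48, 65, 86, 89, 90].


Take 27 from A
Take 43 from A
Take 48 from B
Take 48 from B
Take 65 from B
Take 72 from A

Merged: [27, 43, 48, 48, 65, 72, 86, 89, 90]


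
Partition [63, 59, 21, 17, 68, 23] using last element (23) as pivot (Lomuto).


Pivot: 23
  21 <= 23: swap -> [21, 59, 63, 17, 68, 23]
  17 <= 23: swap -> [21, 17, 63, 59, 68, 23]
Place pivot at 2: [21, 17, 23, 59, 68, 63]

Partitioned: [21, 17, 23, 59, 68, 63]


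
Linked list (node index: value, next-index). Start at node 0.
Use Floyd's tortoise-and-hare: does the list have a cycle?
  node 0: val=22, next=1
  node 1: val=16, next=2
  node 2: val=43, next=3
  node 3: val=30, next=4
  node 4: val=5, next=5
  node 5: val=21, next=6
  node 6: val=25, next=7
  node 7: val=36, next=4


Floyd's tortoise (slow, +1) and hare (fast, +2):
  init: slow=0, fast=0
  step 1: slow=1, fast=2
  step 2: slow=2, fast=4
  step 3: slow=3, fast=6
  step 4: slow=4, fast=4
  slow == fast at node 4: cycle detected

Cycle: yes


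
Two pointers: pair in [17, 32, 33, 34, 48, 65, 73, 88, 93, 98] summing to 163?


lo=0(17)+hi=9(98)=115
lo=1(32)+hi=9(98)=130
lo=2(33)+hi=9(98)=131
lo=3(34)+hi=9(98)=132
lo=4(48)+hi=9(98)=146
lo=5(65)+hi=9(98)=163

Yes: 65+98=163


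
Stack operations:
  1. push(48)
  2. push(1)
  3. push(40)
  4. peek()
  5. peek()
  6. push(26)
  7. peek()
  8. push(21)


push(48) -> [48]
push(1) -> [48, 1]
push(40) -> [48, 1, 40]
peek()->40
peek()->40
push(26) -> [48, 1, 40, 26]
peek()->26
push(21) -> [48, 1, 40, 26, 21]

Final stack: [48, 1, 40, 26, 21]


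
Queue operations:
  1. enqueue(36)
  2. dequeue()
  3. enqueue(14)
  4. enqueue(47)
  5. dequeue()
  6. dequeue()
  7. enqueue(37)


enqueue(36) -> [36]
dequeue()->36, []
enqueue(14) -> [14]
enqueue(47) -> [14, 47]
dequeue()->14, [47]
dequeue()->47, []
enqueue(37) -> [37]

Final queue: [37]


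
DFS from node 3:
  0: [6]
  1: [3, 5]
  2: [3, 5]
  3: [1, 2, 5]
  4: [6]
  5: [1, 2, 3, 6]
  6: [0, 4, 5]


Visit 3, push [5, 2, 1]
Visit 1, push [5]
Visit 5, push [6, 2]
Visit 2, push []
Visit 6, push [4, 0]
Visit 0, push []
Visit 4, push []

DFS order: [3, 1, 5, 2, 6, 0, 4]


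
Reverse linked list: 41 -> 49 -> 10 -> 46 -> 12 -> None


Step 1: curr=41, set curr.next=prev(None) | reversed so far: 41
Step 2: curr=49, set curr.next=prev(41) | reversed so far: 49 -> 41
Step 3: curr=10, set curr.next=prev(49) | reversed so far: 10 -> 49 -> 41
Step 4: curr=46, set curr.next=prev(10) | reversed so far: 46 -> 10 -> 49 -> 41
Step 5: curr=12, set curr.next=prev(46) | reversed so far: 12 -> 46 -> 10 -> 49 -> 41

12 -> 46 -> 10 -> 49 -> 41 -> None


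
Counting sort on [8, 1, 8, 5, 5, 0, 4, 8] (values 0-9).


Input: [8, 1, 8, 5, 5, 0, 4, 8]
Counts: [1, 1, 0, 0, 1, 2, 0, 0, 3, 0]

Sorted: [0, 1, 4, 5, 5, 8, 8, 8]


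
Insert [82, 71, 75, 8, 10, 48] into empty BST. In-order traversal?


Insert 82: root
Insert 71: L from 82
Insert 75: L from 82 -> R from 71
Insert 8: L from 82 -> L from 71
Insert 10: L from 82 -> L from 71 -> R from 8
Insert 48: L from 82 -> L from 71 -> R from 8 -> R from 10

In-order: [8, 10, 48, 71, 75, 82]


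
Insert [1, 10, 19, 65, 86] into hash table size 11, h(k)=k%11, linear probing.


Insert 1: h=1 -> slot 1
Insert 10: h=10 -> slot 10
Insert 19: h=8 -> slot 8
Insert 65: h=10, 1 probes -> slot 0
Insert 86: h=9 -> slot 9

Table: [65, 1, None, None, None, None, None, None, 19, 86, 10]


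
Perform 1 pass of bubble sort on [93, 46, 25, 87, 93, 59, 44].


Initial: [93, 46, 25, 87, 93, 59, 44]
Pass 1: [46, 25, 87, 93, 59, 44, 93] (5 swaps)

After 1 pass: [46, 25, 87, 93, 59, 44, 93]


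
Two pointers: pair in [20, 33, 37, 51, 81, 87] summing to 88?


lo=0(20)+hi=5(87)=107
lo=0(20)+hi=4(81)=101
lo=0(20)+hi=3(51)=71
lo=1(33)+hi=3(51)=84
lo=2(37)+hi=3(51)=88

Yes: 37+51=88


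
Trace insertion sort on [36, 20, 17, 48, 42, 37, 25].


Initial: [36, 20, 17, 48, 42, 37, 25]
Insert 20: [20, 36, 17, 48, 42, 37, 25]
Insert 17: [17, 20, 36, 48, 42, 37, 25]
Insert 48: [17, 20, 36, 48, 42, 37, 25]
Insert 42: [17, 20, 36, 42, 48, 37, 25]
Insert 37: [17, 20, 36, 37, 42, 48, 25]
Insert 25: [17, 20, 25, 36, 37, 42, 48]

Sorted: [17, 20, 25, 36, 37, 42, 48]


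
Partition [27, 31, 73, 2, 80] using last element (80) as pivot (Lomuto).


Pivot: 80
  27 <= 80: advance i (no swap)
  31 <= 80: advance i (no swap)
  73 <= 80: advance i (no swap)
  2 <= 80: advance i (no swap)
Place pivot at 4: [27, 31, 73, 2, 80]

Partitioned: [27, 31, 73, 2, 80]


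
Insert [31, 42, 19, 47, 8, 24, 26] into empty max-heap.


Insert 31: [31]
Insert 42: [42, 31]
Insert 19: [42, 31, 19]
Insert 47: [47, 42, 19, 31]
Insert 8: [47, 42, 19, 31, 8]
Insert 24: [47, 42, 24, 31, 8, 19]
Insert 26: [47, 42, 26, 31, 8, 19, 24]

Final heap: [47, 42, 26, 31, 8, 19, 24]


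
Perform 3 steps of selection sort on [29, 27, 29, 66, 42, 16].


Initial: [29, 27, 29, 66, 42, 16]
Step 1: min=16 at 5
  Swap: [16, 27, 29, 66, 42, 29]
Step 2: min=27 at 1
  Swap: [16, 27, 29, 66, 42, 29]
Step 3: min=29 at 2
  Swap: [16, 27, 29, 66, 42, 29]

After 3 steps: [16, 27, 29, 66, 42, 29]


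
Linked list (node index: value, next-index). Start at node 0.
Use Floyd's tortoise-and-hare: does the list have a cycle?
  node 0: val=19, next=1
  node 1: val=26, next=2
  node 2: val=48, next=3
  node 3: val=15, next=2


Floyd's tortoise (slow, +1) and hare (fast, +2):
  init: slow=0, fast=0
  step 1: slow=1, fast=2
  step 2: slow=2, fast=2
  slow == fast at node 2: cycle detected

Cycle: yes


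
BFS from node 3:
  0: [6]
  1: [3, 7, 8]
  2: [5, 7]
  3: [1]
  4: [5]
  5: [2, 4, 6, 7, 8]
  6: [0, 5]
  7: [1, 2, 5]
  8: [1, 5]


Visit 3, enqueue [1]
Visit 1, enqueue [7, 8]
Visit 7, enqueue [2, 5]
Visit 8, enqueue []
Visit 2, enqueue []
Visit 5, enqueue [4, 6]
Visit 4, enqueue []
Visit 6, enqueue [0]
Visit 0, enqueue []

BFS order: [3, 1, 7, 8, 2, 5, 4, 6, 0]


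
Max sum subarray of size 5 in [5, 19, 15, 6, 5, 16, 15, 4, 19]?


[0:5]: 50
[1:6]: 61
[2:7]: 57
[3:8]: 46
[4:9]: 59

Max: 61 at [1:6]


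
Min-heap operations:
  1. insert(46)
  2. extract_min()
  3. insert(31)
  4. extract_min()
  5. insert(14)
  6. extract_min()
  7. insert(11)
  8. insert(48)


insert(46) -> [46]
extract_min()->46, []
insert(31) -> [31]
extract_min()->31, []
insert(14) -> [14]
extract_min()->14, []
insert(11) -> [11]
insert(48) -> [11, 48]

Final heap: [11, 48]


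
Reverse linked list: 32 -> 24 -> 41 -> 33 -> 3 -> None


Step 1: curr=32, set curr.next=prev(None) | reversed so far: 32
Step 2: curr=24, set curr.next=prev(32) | reversed so far: 24 -> 32
Step 3: curr=41, set curr.next=prev(24) | reversed so far: 41 -> 24 -> 32
Step 4: curr=33, set curr.next=prev(41) | reversed so far: 33 -> 41 -> 24 -> 32
Step 5: curr=3, set curr.next=prev(33) | reversed so far: 3 -> 33 -> 41 -> 24 -> 32

3 -> 33 -> 41 -> 24 -> 32 -> None


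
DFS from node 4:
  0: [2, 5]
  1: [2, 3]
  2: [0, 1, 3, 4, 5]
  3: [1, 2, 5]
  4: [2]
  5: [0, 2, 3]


Visit 4, push [2]
Visit 2, push [5, 3, 1, 0]
Visit 0, push [5]
Visit 5, push [3]
Visit 3, push [1]
Visit 1, push []

DFS order: [4, 2, 0, 5, 3, 1]


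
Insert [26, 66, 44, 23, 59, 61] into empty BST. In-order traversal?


Insert 26: root
Insert 66: R from 26
Insert 44: R from 26 -> L from 66
Insert 23: L from 26
Insert 59: R from 26 -> L from 66 -> R from 44
Insert 61: R from 26 -> L from 66 -> R from 44 -> R from 59

In-order: [23, 26, 44, 59, 61, 66]


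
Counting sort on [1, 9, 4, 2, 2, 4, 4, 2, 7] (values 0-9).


Input: [1, 9, 4, 2, 2, 4, 4, 2, 7]
Counts: [0, 1, 3, 0, 3, 0, 0, 1, 0, 1]

Sorted: [1, 2, 2, 2, 4, 4, 4, 7, 9]


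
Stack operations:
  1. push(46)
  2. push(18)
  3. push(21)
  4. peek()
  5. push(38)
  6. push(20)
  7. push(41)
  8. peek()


push(46) -> [46]
push(18) -> [46, 18]
push(21) -> [46, 18, 21]
peek()->21
push(38) -> [46, 18, 21, 38]
push(20) -> [46, 18, 21, 38, 20]
push(41) -> [46, 18, 21, 38, 20, 41]
peek()->41

Final stack: [46, 18, 21, 38, 20, 41]


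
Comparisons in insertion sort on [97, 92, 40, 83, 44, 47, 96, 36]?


Algorithm: insertion sort
Input: [97, 92, 40, 83, 44, 47, 96, 36]
Sorted: [36, 40, 44, 47, 83, 92, 96, 97]

23


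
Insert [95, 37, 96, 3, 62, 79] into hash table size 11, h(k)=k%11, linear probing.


Insert 95: h=7 -> slot 7
Insert 37: h=4 -> slot 4
Insert 96: h=8 -> slot 8
Insert 3: h=3 -> slot 3
Insert 62: h=7, 2 probes -> slot 9
Insert 79: h=2 -> slot 2

Table: [None, None, 79, 3, 37, None, None, 95, 96, 62, None]


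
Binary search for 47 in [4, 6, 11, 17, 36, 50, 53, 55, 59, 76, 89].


Step 1: lo=0, hi=10, mid=5, val=50
Step 2: lo=0, hi=4, mid=2, val=11
Step 3: lo=3, hi=4, mid=3, val=17
Step 4: lo=4, hi=4, mid=4, val=36

Not found


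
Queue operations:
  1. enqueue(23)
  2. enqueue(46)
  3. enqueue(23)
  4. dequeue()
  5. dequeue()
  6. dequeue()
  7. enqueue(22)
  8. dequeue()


enqueue(23) -> [23]
enqueue(46) -> [23, 46]
enqueue(23) -> [23, 46, 23]
dequeue()->23, [46, 23]
dequeue()->46, [23]
dequeue()->23, []
enqueue(22) -> [22]
dequeue()->22, []

Final queue: []


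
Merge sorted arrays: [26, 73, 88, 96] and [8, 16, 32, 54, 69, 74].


Take 8 from B
Take 16 from B
Take 26 from A
Take 32 from B
Take 54 from B
Take 69 from B
Take 73 from A
Take 74 from B

Merged: [8, 16, 26, 32, 54, 69, 73, 74, 88, 96]


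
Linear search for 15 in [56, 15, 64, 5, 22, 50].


i=0: 56!=15
i=1: 15==15 found!

Found at 1, 2 comps


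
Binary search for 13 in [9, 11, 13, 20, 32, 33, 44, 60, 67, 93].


Step 1: lo=0, hi=9, mid=4, val=32
Step 2: lo=0, hi=3, mid=1, val=11
Step 3: lo=2, hi=3, mid=2, val=13

Found at index 2


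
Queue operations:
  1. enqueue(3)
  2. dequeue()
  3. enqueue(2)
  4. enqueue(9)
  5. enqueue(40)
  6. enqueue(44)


enqueue(3) -> [3]
dequeue()->3, []
enqueue(2) -> [2]
enqueue(9) -> [2, 9]
enqueue(40) -> [2, 9, 40]
enqueue(44) -> [2, 9, 40, 44]

Final queue: [2, 9, 40, 44]


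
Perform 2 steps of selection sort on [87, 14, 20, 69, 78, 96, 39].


Initial: [87, 14, 20, 69, 78, 96, 39]
Step 1: min=14 at 1
  Swap: [14, 87, 20, 69, 78, 96, 39]
Step 2: min=20 at 2
  Swap: [14, 20, 87, 69, 78, 96, 39]

After 2 steps: [14, 20, 87, 69, 78, 96, 39]


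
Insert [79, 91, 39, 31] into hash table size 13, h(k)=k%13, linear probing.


Insert 79: h=1 -> slot 1
Insert 91: h=0 -> slot 0
Insert 39: h=0, 2 probes -> slot 2
Insert 31: h=5 -> slot 5

Table: [91, 79, 39, None, None, 31, None, None, None, None, None, None, None]


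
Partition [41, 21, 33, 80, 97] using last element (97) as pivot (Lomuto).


Pivot: 97
  41 <= 97: advance i (no swap)
  21 <= 97: advance i (no swap)
  33 <= 97: advance i (no swap)
  80 <= 97: advance i (no swap)
Place pivot at 4: [41, 21, 33, 80, 97]

Partitioned: [41, 21, 33, 80, 97]


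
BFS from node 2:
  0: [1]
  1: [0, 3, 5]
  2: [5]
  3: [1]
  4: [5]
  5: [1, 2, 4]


Visit 2, enqueue [5]
Visit 5, enqueue [1, 4]
Visit 1, enqueue [0, 3]
Visit 4, enqueue []
Visit 0, enqueue []
Visit 3, enqueue []

BFS order: [2, 5, 1, 4, 0, 3]


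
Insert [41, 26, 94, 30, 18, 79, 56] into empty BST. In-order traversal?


Insert 41: root
Insert 26: L from 41
Insert 94: R from 41
Insert 30: L from 41 -> R from 26
Insert 18: L from 41 -> L from 26
Insert 79: R from 41 -> L from 94
Insert 56: R from 41 -> L from 94 -> L from 79

In-order: [18, 26, 30, 41, 56, 79, 94]


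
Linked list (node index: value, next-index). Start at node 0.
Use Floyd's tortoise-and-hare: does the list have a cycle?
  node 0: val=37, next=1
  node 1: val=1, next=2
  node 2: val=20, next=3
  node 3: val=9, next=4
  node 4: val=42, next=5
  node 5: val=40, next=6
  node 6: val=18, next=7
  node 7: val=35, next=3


Floyd's tortoise (slow, +1) and hare (fast, +2):
  init: slow=0, fast=0
  step 1: slow=1, fast=2
  step 2: slow=2, fast=4
  step 3: slow=3, fast=6
  step 4: slow=4, fast=3
  step 5: slow=5, fast=5
  slow == fast at node 5: cycle detected

Cycle: yes


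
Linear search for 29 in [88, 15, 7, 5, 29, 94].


i=0: 88!=29
i=1: 15!=29
i=2: 7!=29
i=3: 5!=29
i=4: 29==29 found!

Found at 4, 5 comps


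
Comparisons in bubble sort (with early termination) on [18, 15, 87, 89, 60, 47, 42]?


Algorithm: bubble sort (with early termination)
Input: [18, 15, 87, 89, 60, 47, 42]
Sorted: [15, 18, 42, 47, 60, 87, 89]

20


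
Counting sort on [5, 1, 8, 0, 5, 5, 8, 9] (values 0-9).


Input: [5, 1, 8, 0, 5, 5, 8, 9]
Counts: [1, 1, 0, 0, 0, 3, 0, 0, 2, 1]

Sorted: [0, 1, 5, 5, 5, 8, 8, 9]


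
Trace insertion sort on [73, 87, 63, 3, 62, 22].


Initial: [73, 87, 63, 3, 62, 22]
Insert 87: [73, 87, 63, 3, 62, 22]
Insert 63: [63, 73, 87, 3, 62, 22]
Insert 3: [3, 63, 73, 87, 62, 22]
Insert 62: [3, 62, 63, 73, 87, 22]
Insert 22: [3, 22, 62, 63, 73, 87]

Sorted: [3, 22, 62, 63, 73, 87]


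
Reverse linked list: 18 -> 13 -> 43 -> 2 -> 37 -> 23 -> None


Step 1: curr=18, set curr.next=prev(None) | reversed so far: 18
Step 2: curr=13, set curr.next=prev(18) | reversed so far: 13 -> 18
Step 3: curr=43, set curr.next=prev(13) | reversed so far: 43 -> 13 -> 18
Step 4: curr=2, set curr.next=prev(43) | reversed so far: 2 -> 43 -> 13 -> 18
Step 5: curr=37, set curr.next=prev(2) | reversed so far: 37 -> 2 -> 43 -> 13 -> 18
Step 6: curr=23, set curr.next=prev(37) | reversed so far: 23 -> 37 -> 2 -> 43 -> 13 -> 18

23 -> 37 -> 2 -> 43 -> 13 -> 18 -> None


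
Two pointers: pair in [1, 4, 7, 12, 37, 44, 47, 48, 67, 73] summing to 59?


lo=0(1)+hi=9(73)=74
lo=0(1)+hi=8(67)=68
lo=0(1)+hi=7(48)=49
lo=1(4)+hi=7(48)=52
lo=2(7)+hi=7(48)=55
lo=3(12)+hi=7(48)=60
lo=3(12)+hi=6(47)=59

Yes: 12+47=59


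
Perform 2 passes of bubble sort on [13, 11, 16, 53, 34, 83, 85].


Initial: [13, 11, 16, 53, 34, 83, 85]
Pass 1: [11, 13, 16, 34, 53, 83, 85] (2 swaps)
Pass 2: [11, 13, 16, 34, 53, 83, 85] (0 swaps)

After 2 passes: [11, 13, 16, 34, 53, 83, 85]


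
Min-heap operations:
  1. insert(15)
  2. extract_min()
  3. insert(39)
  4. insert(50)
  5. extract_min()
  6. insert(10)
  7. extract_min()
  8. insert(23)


insert(15) -> [15]
extract_min()->15, []
insert(39) -> [39]
insert(50) -> [39, 50]
extract_min()->39, [50]
insert(10) -> [10, 50]
extract_min()->10, [50]
insert(23) -> [23, 50]

Final heap: [23, 50]


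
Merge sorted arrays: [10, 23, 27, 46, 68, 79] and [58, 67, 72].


Take 10 from A
Take 23 from A
Take 27 from A
Take 46 from A
Take 58 from B
Take 67 from B
Take 68 from A
Take 72 from B

Merged: [10, 23, 27, 46, 58, 67, 68, 72, 79]


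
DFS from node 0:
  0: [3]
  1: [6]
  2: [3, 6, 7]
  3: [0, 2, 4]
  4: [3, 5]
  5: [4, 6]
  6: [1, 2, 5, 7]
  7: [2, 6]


Visit 0, push [3]
Visit 3, push [4, 2]
Visit 2, push [7, 6]
Visit 6, push [7, 5, 1]
Visit 1, push []
Visit 5, push [4]
Visit 4, push []
Visit 7, push []

DFS order: [0, 3, 2, 6, 1, 5, 4, 7]


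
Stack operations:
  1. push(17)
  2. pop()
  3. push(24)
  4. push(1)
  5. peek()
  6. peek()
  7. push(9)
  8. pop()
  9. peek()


push(17) -> [17]
pop()->17, []
push(24) -> [24]
push(1) -> [24, 1]
peek()->1
peek()->1
push(9) -> [24, 1, 9]
pop()->9, [24, 1]
peek()->1

Final stack: [24, 1]


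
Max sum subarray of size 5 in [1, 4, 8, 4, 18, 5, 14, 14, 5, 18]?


[0:5]: 35
[1:6]: 39
[2:7]: 49
[3:8]: 55
[4:9]: 56
[5:10]: 56

Max: 56 at [4:9]


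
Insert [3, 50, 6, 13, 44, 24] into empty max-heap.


Insert 3: [3]
Insert 50: [50, 3]
Insert 6: [50, 3, 6]
Insert 13: [50, 13, 6, 3]
Insert 44: [50, 44, 6, 3, 13]
Insert 24: [50, 44, 24, 3, 13, 6]

Final heap: [50, 44, 24, 3, 13, 6]


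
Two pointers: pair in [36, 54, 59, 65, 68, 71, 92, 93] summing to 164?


lo=0(36)+hi=7(93)=129
lo=1(54)+hi=7(93)=147
lo=2(59)+hi=7(93)=152
lo=3(65)+hi=7(93)=158
lo=4(68)+hi=7(93)=161
lo=5(71)+hi=7(93)=164

Yes: 71+93=164


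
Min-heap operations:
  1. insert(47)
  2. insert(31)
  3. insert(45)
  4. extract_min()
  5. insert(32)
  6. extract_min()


insert(47) -> [47]
insert(31) -> [31, 47]
insert(45) -> [31, 47, 45]
extract_min()->31, [45, 47]
insert(32) -> [32, 47, 45]
extract_min()->32, [45, 47]

Final heap: [45, 47]


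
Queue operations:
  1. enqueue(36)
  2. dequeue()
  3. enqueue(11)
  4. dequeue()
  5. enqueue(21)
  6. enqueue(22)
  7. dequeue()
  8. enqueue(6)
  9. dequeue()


enqueue(36) -> [36]
dequeue()->36, []
enqueue(11) -> [11]
dequeue()->11, []
enqueue(21) -> [21]
enqueue(22) -> [21, 22]
dequeue()->21, [22]
enqueue(6) -> [22, 6]
dequeue()->22, [6]

Final queue: [6]


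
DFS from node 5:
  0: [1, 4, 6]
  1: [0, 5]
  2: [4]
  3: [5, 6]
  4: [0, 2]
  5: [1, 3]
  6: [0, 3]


Visit 5, push [3, 1]
Visit 1, push [0]
Visit 0, push [6, 4]
Visit 4, push [2]
Visit 2, push []
Visit 6, push [3]
Visit 3, push []

DFS order: [5, 1, 0, 4, 2, 6, 3]


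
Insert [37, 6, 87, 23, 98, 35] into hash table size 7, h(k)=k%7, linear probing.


Insert 37: h=2 -> slot 2
Insert 6: h=6 -> slot 6
Insert 87: h=3 -> slot 3
Insert 23: h=2, 2 probes -> slot 4
Insert 98: h=0 -> slot 0
Insert 35: h=0, 1 probes -> slot 1

Table: [98, 35, 37, 87, 23, None, 6]


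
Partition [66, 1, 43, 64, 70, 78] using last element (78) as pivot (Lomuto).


Pivot: 78
  66 <= 78: advance i (no swap)
  1 <= 78: advance i (no swap)
  43 <= 78: advance i (no swap)
  64 <= 78: advance i (no swap)
  70 <= 78: advance i (no swap)
Place pivot at 5: [66, 1, 43, 64, 70, 78]

Partitioned: [66, 1, 43, 64, 70, 78]


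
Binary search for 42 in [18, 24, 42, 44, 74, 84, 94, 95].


Step 1: lo=0, hi=7, mid=3, val=44
Step 2: lo=0, hi=2, mid=1, val=24
Step 3: lo=2, hi=2, mid=2, val=42

Found at index 2


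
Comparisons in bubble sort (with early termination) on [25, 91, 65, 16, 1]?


Algorithm: bubble sort (with early termination)
Input: [25, 91, 65, 16, 1]
Sorted: [1, 16, 25, 65, 91]

10


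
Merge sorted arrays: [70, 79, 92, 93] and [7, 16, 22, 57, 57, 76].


Take 7 from B
Take 16 from B
Take 22 from B
Take 57 from B
Take 57 from B
Take 70 from A
Take 76 from B

Merged: [7, 16, 22, 57, 57, 70, 76, 79, 92, 93]


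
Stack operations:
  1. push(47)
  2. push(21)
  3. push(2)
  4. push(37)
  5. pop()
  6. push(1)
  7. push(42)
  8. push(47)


push(47) -> [47]
push(21) -> [47, 21]
push(2) -> [47, 21, 2]
push(37) -> [47, 21, 2, 37]
pop()->37, [47, 21, 2]
push(1) -> [47, 21, 2, 1]
push(42) -> [47, 21, 2, 1, 42]
push(47) -> [47, 21, 2, 1, 42, 47]

Final stack: [47, 21, 2, 1, 42, 47]


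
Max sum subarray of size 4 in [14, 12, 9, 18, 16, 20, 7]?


[0:4]: 53
[1:5]: 55
[2:6]: 63
[3:7]: 61

Max: 63 at [2:6]


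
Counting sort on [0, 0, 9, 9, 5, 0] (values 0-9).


Input: [0, 0, 9, 9, 5, 0]
Counts: [3, 0, 0, 0, 0, 1, 0, 0, 0, 2]

Sorted: [0, 0, 0, 5, 9, 9]


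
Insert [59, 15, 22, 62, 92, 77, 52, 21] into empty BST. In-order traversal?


Insert 59: root
Insert 15: L from 59
Insert 22: L from 59 -> R from 15
Insert 62: R from 59
Insert 92: R from 59 -> R from 62
Insert 77: R from 59 -> R from 62 -> L from 92
Insert 52: L from 59 -> R from 15 -> R from 22
Insert 21: L from 59 -> R from 15 -> L from 22

In-order: [15, 21, 22, 52, 59, 62, 77, 92]


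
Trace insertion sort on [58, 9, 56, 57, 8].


Initial: [58, 9, 56, 57, 8]
Insert 9: [9, 58, 56, 57, 8]
Insert 56: [9, 56, 58, 57, 8]
Insert 57: [9, 56, 57, 58, 8]
Insert 8: [8, 9, 56, 57, 58]

Sorted: [8, 9, 56, 57, 58]


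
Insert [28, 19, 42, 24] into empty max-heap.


Insert 28: [28]
Insert 19: [28, 19]
Insert 42: [42, 19, 28]
Insert 24: [42, 24, 28, 19]

Final heap: [42, 24, 28, 19]


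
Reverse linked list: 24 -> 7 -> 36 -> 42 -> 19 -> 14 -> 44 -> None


Step 1: curr=24, set curr.next=prev(None) | reversed so far: 24
Step 2: curr=7, set curr.next=prev(24) | reversed so far: 7 -> 24
Step 3: curr=36, set curr.next=prev(7) | reversed so far: 36 -> 7 -> 24
Step 4: curr=42, set curr.next=prev(36) | reversed so far: 42 -> 36 -> 7 -> 24
Step 5: curr=19, set curr.next=prev(42) | reversed so far: 19 -> 42 -> 36 -> 7 -> 24
Step 6: curr=14, set curr.next=prev(19) | reversed so far: 14 -> 19 -> 42 -> 36 -> 7 -> 24
Step 7: curr=44, set curr.next=prev(14) | reversed so far: 44 -> 14 -> 19 -> 42 -> 36 -> 7 -> 24

44 -> 14 -> 19 -> 42 -> 36 -> 7 -> 24 -> None


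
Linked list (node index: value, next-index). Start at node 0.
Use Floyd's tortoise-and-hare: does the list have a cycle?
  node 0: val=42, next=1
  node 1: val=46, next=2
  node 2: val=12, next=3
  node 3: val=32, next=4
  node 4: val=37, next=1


Floyd's tortoise (slow, +1) and hare (fast, +2):
  init: slow=0, fast=0
  step 1: slow=1, fast=2
  step 2: slow=2, fast=4
  step 3: slow=3, fast=2
  step 4: slow=4, fast=4
  slow == fast at node 4: cycle detected

Cycle: yes


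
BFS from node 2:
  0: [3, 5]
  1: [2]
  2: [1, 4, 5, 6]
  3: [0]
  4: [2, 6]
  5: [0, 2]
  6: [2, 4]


Visit 2, enqueue [1, 4, 5, 6]
Visit 1, enqueue []
Visit 4, enqueue []
Visit 5, enqueue [0]
Visit 6, enqueue []
Visit 0, enqueue [3]
Visit 3, enqueue []

BFS order: [2, 1, 4, 5, 6, 0, 3]


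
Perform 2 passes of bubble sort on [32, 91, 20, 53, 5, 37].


Initial: [32, 91, 20, 53, 5, 37]
Pass 1: [32, 20, 53, 5, 37, 91] (4 swaps)
Pass 2: [20, 32, 5, 37, 53, 91] (3 swaps)

After 2 passes: [20, 32, 5, 37, 53, 91]


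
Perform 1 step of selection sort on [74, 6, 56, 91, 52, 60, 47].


Initial: [74, 6, 56, 91, 52, 60, 47]
Step 1: min=6 at 1
  Swap: [6, 74, 56, 91, 52, 60, 47]

After 1 step: [6, 74, 56, 91, 52, 60, 47]


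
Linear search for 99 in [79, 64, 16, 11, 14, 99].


i=0: 79!=99
i=1: 64!=99
i=2: 16!=99
i=3: 11!=99
i=4: 14!=99
i=5: 99==99 found!

Found at 5, 6 comps


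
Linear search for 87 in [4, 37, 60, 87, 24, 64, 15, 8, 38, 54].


i=0: 4!=87
i=1: 37!=87
i=2: 60!=87
i=3: 87==87 found!

Found at 3, 4 comps


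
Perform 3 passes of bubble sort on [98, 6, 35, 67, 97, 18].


Initial: [98, 6, 35, 67, 97, 18]
Pass 1: [6, 35, 67, 97, 18, 98] (5 swaps)
Pass 2: [6, 35, 67, 18, 97, 98] (1 swaps)
Pass 3: [6, 35, 18, 67, 97, 98] (1 swaps)

After 3 passes: [6, 35, 18, 67, 97, 98]


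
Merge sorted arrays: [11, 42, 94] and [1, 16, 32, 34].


Take 1 from B
Take 11 from A
Take 16 from B
Take 32 from B
Take 34 from B

Merged: [1, 11, 16, 32, 34, 42, 94]


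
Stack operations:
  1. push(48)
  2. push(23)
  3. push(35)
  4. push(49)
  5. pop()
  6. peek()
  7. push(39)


push(48) -> [48]
push(23) -> [48, 23]
push(35) -> [48, 23, 35]
push(49) -> [48, 23, 35, 49]
pop()->49, [48, 23, 35]
peek()->35
push(39) -> [48, 23, 35, 39]

Final stack: [48, 23, 35, 39]


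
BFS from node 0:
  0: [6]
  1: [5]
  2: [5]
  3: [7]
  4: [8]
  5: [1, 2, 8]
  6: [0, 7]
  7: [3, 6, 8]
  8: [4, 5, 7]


Visit 0, enqueue [6]
Visit 6, enqueue [7]
Visit 7, enqueue [3, 8]
Visit 3, enqueue []
Visit 8, enqueue [4, 5]
Visit 4, enqueue []
Visit 5, enqueue [1, 2]
Visit 1, enqueue []
Visit 2, enqueue []

BFS order: [0, 6, 7, 3, 8, 4, 5, 1, 2]


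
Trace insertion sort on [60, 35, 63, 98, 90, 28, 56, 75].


Initial: [60, 35, 63, 98, 90, 28, 56, 75]
Insert 35: [35, 60, 63, 98, 90, 28, 56, 75]
Insert 63: [35, 60, 63, 98, 90, 28, 56, 75]
Insert 98: [35, 60, 63, 98, 90, 28, 56, 75]
Insert 90: [35, 60, 63, 90, 98, 28, 56, 75]
Insert 28: [28, 35, 60, 63, 90, 98, 56, 75]
Insert 56: [28, 35, 56, 60, 63, 90, 98, 75]
Insert 75: [28, 35, 56, 60, 63, 75, 90, 98]

Sorted: [28, 35, 56, 60, 63, 75, 90, 98]


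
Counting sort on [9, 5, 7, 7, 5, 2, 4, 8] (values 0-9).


Input: [9, 5, 7, 7, 5, 2, 4, 8]
Counts: [0, 0, 1, 0, 1, 2, 0, 2, 1, 1]

Sorted: [2, 4, 5, 5, 7, 7, 8, 9]


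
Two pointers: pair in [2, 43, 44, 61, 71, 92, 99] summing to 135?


lo=0(2)+hi=6(99)=101
lo=1(43)+hi=6(99)=142
lo=1(43)+hi=5(92)=135

Yes: 43+92=135


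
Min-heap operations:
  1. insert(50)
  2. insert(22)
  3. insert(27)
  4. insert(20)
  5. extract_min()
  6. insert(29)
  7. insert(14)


insert(50) -> [50]
insert(22) -> [22, 50]
insert(27) -> [22, 50, 27]
insert(20) -> [20, 22, 27, 50]
extract_min()->20, [22, 50, 27]
insert(29) -> [22, 29, 27, 50]
insert(14) -> [14, 22, 27, 50, 29]

Final heap: [14, 22, 27, 50, 29]


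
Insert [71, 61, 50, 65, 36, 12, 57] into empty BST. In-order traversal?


Insert 71: root
Insert 61: L from 71
Insert 50: L from 71 -> L from 61
Insert 65: L from 71 -> R from 61
Insert 36: L from 71 -> L from 61 -> L from 50
Insert 12: L from 71 -> L from 61 -> L from 50 -> L from 36
Insert 57: L from 71 -> L from 61 -> R from 50

In-order: [12, 36, 50, 57, 61, 65, 71]


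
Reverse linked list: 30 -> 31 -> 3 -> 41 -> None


Step 1: curr=30, set curr.next=prev(None) | reversed so far: 30
Step 2: curr=31, set curr.next=prev(30) | reversed so far: 31 -> 30
Step 3: curr=3, set curr.next=prev(31) | reversed so far: 3 -> 31 -> 30
Step 4: curr=41, set curr.next=prev(3) | reversed so far: 41 -> 3 -> 31 -> 30

41 -> 3 -> 31 -> 30 -> None


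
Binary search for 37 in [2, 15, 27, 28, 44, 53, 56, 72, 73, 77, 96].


Step 1: lo=0, hi=10, mid=5, val=53
Step 2: lo=0, hi=4, mid=2, val=27
Step 3: lo=3, hi=4, mid=3, val=28
Step 4: lo=4, hi=4, mid=4, val=44

Not found


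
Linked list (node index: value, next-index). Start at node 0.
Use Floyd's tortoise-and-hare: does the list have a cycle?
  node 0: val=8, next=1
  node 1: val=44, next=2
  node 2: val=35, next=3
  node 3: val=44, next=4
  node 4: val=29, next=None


Floyd's tortoise (slow, +1) and hare (fast, +2):
  init: slow=0, fast=0
  step 1: slow=1, fast=2
  step 2: slow=2, fast=4
  step 3: fast -> None, no cycle

Cycle: no


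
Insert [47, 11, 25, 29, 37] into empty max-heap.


Insert 47: [47]
Insert 11: [47, 11]
Insert 25: [47, 11, 25]
Insert 29: [47, 29, 25, 11]
Insert 37: [47, 37, 25, 11, 29]

Final heap: [47, 37, 25, 11, 29]


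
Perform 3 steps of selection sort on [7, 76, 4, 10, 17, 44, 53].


Initial: [7, 76, 4, 10, 17, 44, 53]
Step 1: min=4 at 2
  Swap: [4, 76, 7, 10, 17, 44, 53]
Step 2: min=7 at 2
  Swap: [4, 7, 76, 10, 17, 44, 53]
Step 3: min=10 at 3
  Swap: [4, 7, 10, 76, 17, 44, 53]

After 3 steps: [4, 7, 10, 76, 17, 44, 53]


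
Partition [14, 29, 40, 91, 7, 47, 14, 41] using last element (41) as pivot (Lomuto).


Pivot: 41
  14 <= 41: advance i (no swap)
  29 <= 41: advance i (no swap)
  40 <= 41: advance i (no swap)
  7 <= 41: swap -> [14, 29, 40, 7, 91, 47, 14, 41]
  14 <= 41: swap -> [14, 29, 40, 7, 14, 47, 91, 41]
Place pivot at 5: [14, 29, 40, 7, 14, 41, 91, 47]

Partitioned: [14, 29, 40, 7, 14, 41, 91, 47]


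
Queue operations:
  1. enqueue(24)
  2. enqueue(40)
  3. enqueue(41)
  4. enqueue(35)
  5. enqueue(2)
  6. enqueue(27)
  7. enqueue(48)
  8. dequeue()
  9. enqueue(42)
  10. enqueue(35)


enqueue(24) -> [24]
enqueue(40) -> [24, 40]
enqueue(41) -> [24, 40, 41]
enqueue(35) -> [24, 40, 41, 35]
enqueue(2) -> [24, 40, 41, 35, 2]
enqueue(27) -> [24, 40, 41, 35, 2, 27]
enqueue(48) -> [24, 40, 41, 35, 2, 27, 48]
dequeue()->24, [40, 41, 35, 2, 27, 48]
enqueue(42) -> [40, 41, 35, 2, 27, 48, 42]
enqueue(35) -> [40, 41, 35, 2, 27, 48, 42, 35]

Final queue: [40, 41, 35, 2, 27, 48, 42, 35]


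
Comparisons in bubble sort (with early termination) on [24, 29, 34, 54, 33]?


Algorithm: bubble sort (with early termination)
Input: [24, 29, 34, 54, 33]
Sorted: [24, 29, 33, 34, 54]

9


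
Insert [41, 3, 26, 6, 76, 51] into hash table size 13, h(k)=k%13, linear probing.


Insert 41: h=2 -> slot 2
Insert 3: h=3 -> slot 3
Insert 26: h=0 -> slot 0
Insert 6: h=6 -> slot 6
Insert 76: h=11 -> slot 11
Insert 51: h=12 -> slot 12

Table: [26, None, 41, 3, None, None, 6, None, None, None, None, 76, 51]


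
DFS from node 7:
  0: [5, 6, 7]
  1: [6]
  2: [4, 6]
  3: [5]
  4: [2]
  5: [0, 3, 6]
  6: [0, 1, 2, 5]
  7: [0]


Visit 7, push [0]
Visit 0, push [6, 5]
Visit 5, push [6, 3]
Visit 3, push []
Visit 6, push [2, 1]
Visit 1, push []
Visit 2, push [4]
Visit 4, push []

DFS order: [7, 0, 5, 3, 6, 1, 2, 4]


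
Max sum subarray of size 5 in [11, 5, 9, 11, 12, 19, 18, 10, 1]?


[0:5]: 48
[1:6]: 56
[2:7]: 69
[3:8]: 70
[4:9]: 60

Max: 70 at [3:8]


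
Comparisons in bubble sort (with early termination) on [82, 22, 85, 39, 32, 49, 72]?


Algorithm: bubble sort (with early termination)
Input: [82, 22, 85, 39, 32, 49, 72]
Sorted: [22, 32, 39, 49, 72, 82, 85]

18


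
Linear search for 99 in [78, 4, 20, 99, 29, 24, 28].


i=0: 78!=99
i=1: 4!=99
i=2: 20!=99
i=3: 99==99 found!

Found at 3, 4 comps


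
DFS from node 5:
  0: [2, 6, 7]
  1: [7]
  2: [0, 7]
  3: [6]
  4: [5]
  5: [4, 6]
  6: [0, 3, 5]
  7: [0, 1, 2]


Visit 5, push [6, 4]
Visit 4, push []
Visit 6, push [3, 0]
Visit 0, push [7, 2]
Visit 2, push [7]
Visit 7, push [1]
Visit 1, push []
Visit 3, push []

DFS order: [5, 4, 6, 0, 2, 7, 1, 3]


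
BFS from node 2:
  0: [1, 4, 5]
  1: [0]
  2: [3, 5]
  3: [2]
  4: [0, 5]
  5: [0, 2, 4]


Visit 2, enqueue [3, 5]
Visit 3, enqueue []
Visit 5, enqueue [0, 4]
Visit 0, enqueue [1]
Visit 4, enqueue []
Visit 1, enqueue []

BFS order: [2, 3, 5, 0, 4, 1]


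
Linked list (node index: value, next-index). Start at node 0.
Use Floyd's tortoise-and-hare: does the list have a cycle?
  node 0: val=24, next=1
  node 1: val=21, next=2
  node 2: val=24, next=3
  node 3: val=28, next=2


Floyd's tortoise (slow, +1) and hare (fast, +2):
  init: slow=0, fast=0
  step 1: slow=1, fast=2
  step 2: slow=2, fast=2
  slow == fast at node 2: cycle detected

Cycle: yes


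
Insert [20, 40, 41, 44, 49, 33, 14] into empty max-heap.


Insert 20: [20]
Insert 40: [40, 20]
Insert 41: [41, 20, 40]
Insert 44: [44, 41, 40, 20]
Insert 49: [49, 44, 40, 20, 41]
Insert 33: [49, 44, 40, 20, 41, 33]
Insert 14: [49, 44, 40, 20, 41, 33, 14]

Final heap: [49, 44, 40, 20, 41, 33, 14]


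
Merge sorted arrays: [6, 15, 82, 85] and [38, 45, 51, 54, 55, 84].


Take 6 from A
Take 15 from A
Take 38 from B
Take 45 from B
Take 51 from B
Take 54 from B
Take 55 from B
Take 82 from A
Take 84 from B

Merged: [6, 15, 38, 45, 51, 54, 55, 82, 84, 85]


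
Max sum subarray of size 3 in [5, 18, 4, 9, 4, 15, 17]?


[0:3]: 27
[1:4]: 31
[2:5]: 17
[3:6]: 28
[4:7]: 36

Max: 36 at [4:7]


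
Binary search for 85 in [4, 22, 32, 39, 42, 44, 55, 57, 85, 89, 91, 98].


Step 1: lo=0, hi=11, mid=5, val=44
Step 2: lo=6, hi=11, mid=8, val=85

Found at index 8


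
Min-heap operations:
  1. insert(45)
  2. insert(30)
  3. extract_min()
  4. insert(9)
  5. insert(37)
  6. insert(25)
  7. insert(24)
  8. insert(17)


insert(45) -> [45]
insert(30) -> [30, 45]
extract_min()->30, [45]
insert(9) -> [9, 45]
insert(37) -> [9, 45, 37]
insert(25) -> [9, 25, 37, 45]
insert(24) -> [9, 24, 37, 45, 25]
insert(17) -> [9, 24, 17, 45, 25, 37]

Final heap: [9, 24, 17, 45, 25, 37]


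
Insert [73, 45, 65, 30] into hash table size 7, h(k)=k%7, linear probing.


Insert 73: h=3 -> slot 3
Insert 45: h=3, 1 probes -> slot 4
Insert 65: h=2 -> slot 2
Insert 30: h=2, 3 probes -> slot 5

Table: [None, None, 65, 73, 45, 30, None]


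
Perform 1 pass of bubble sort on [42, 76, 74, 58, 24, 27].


Initial: [42, 76, 74, 58, 24, 27]
Pass 1: [42, 74, 58, 24, 27, 76] (4 swaps)

After 1 pass: [42, 74, 58, 24, 27, 76]


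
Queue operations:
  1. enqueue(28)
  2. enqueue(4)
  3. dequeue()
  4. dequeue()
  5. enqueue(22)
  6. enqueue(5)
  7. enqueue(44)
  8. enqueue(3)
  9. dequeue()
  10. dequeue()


enqueue(28) -> [28]
enqueue(4) -> [28, 4]
dequeue()->28, [4]
dequeue()->4, []
enqueue(22) -> [22]
enqueue(5) -> [22, 5]
enqueue(44) -> [22, 5, 44]
enqueue(3) -> [22, 5, 44, 3]
dequeue()->22, [5, 44, 3]
dequeue()->5, [44, 3]

Final queue: [44, 3]


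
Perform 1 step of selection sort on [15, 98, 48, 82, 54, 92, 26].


Initial: [15, 98, 48, 82, 54, 92, 26]
Step 1: min=15 at 0
  Swap: [15, 98, 48, 82, 54, 92, 26]

After 1 step: [15, 98, 48, 82, 54, 92, 26]


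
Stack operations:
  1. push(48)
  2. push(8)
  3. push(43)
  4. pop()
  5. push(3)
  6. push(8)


push(48) -> [48]
push(8) -> [48, 8]
push(43) -> [48, 8, 43]
pop()->43, [48, 8]
push(3) -> [48, 8, 3]
push(8) -> [48, 8, 3, 8]

Final stack: [48, 8, 3, 8]


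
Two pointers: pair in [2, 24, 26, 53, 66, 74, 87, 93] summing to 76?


lo=0(2)+hi=7(93)=95
lo=0(2)+hi=6(87)=89
lo=0(2)+hi=5(74)=76

Yes: 2+74=76


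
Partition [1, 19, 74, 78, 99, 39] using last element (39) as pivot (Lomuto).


Pivot: 39
  1 <= 39: advance i (no swap)
  19 <= 39: advance i (no swap)
Place pivot at 2: [1, 19, 39, 78, 99, 74]

Partitioned: [1, 19, 39, 78, 99, 74]


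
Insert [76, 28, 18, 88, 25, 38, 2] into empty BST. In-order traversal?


Insert 76: root
Insert 28: L from 76
Insert 18: L from 76 -> L from 28
Insert 88: R from 76
Insert 25: L from 76 -> L from 28 -> R from 18
Insert 38: L from 76 -> R from 28
Insert 2: L from 76 -> L from 28 -> L from 18

In-order: [2, 18, 25, 28, 38, 76, 88]


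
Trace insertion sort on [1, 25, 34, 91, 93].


Initial: [1, 25, 34, 91, 93]
Insert 25: [1, 25, 34, 91, 93]
Insert 34: [1, 25, 34, 91, 93]
Insert 91: [1, 25, 34, 91, 93]
Insert 93: [1, 25, 34, 91, 93]

Sorted: [1, 25, 34, 91, 93]


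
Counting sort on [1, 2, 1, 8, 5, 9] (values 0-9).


Input: [1, 2, 1, 8, 5, 9]
Counts: [0, 2, 1, 0, 0, 1, 0, 0, 1, 1]

Sorted: [1, 1, 2, 5, 8, 9]


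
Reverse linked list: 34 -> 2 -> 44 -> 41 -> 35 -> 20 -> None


Step 1: curr=34, set curr.next=prev(None) | reversed so far: 34
Step 2: curr=2, set curr.next=prev(34) | reversed so far: 2 -> 34
Step 3: curr=44, set curr.next=prev(2) | reversed so far: 44 -> 2 -> 34
Step 4: curr=41, set curr.next=prev(44) | reversed so far: 41 -> 44 -> 2 -> 34
Step 5: curr=35, set curr.next=prev(41) | reversed so far: 35 -> 41 -> 44 -> 2 -> 34
Step 6: curr=20, set curr.next=prev(35) | reversed so far: 20 -> 35 -> 41 -> 44 -> 2 -> 34

20 -> 35 -> 41 -> 44 -> 2 -> 34 -> None


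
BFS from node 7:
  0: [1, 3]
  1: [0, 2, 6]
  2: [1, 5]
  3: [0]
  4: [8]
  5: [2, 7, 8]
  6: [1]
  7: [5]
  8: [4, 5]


Visit 7, enqueue [5]
Visit 5, enqueue [2, 8]
Visit 2, enqueue [1]
Visit 8, enqueue [4]
Visit 1, enqueue [0, 6]
Visit 4, enqueue []
Visit 0, enqueue [3]
Visit 6, enqueue []
Visit 3, enqueue []

BFS order: [7, 5, 2, 8, 1, 4, 0, 6, 3]


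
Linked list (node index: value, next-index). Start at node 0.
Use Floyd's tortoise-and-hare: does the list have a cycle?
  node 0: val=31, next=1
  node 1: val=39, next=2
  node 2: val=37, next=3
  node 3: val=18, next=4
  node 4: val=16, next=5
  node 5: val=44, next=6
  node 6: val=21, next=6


Floyd's tortoise (slow, +1) and hare (fast, +2):
  init: slow=0, fast=0
  step 1: slow=1, fast=2
  step 2: slow=2, fast=4
  step 3: slow=3, fast=6
  step 4: slow=4, fast=6
  step 5: slow=5, fast=6
  step 6: slow=6, fast=6
  slow == fast at node 6: cycle detected

Cycle: yes


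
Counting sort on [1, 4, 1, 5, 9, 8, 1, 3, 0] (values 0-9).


Input: [1, 4, 1, 5, 9, 8, 1, 3, 0]
Counts: [1, 3, 0, 1, 1, 1, 0, 0, 1, 1]

Sorted: [0, 1, 1, 1, 3, 4, 5, 8, 9]


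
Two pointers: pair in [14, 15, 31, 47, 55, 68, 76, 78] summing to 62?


lo=0(14)+hi=7(78)=92
lo=0(14)+hi=6(76)=90
lo=0(14)+hi=5(68)=82
lo=0(14)+hi=4(55)=69
lo=0(14)+hi=3(47)=61
lo=1(15)+hi=3(47)=62

Yes: 15+47=62


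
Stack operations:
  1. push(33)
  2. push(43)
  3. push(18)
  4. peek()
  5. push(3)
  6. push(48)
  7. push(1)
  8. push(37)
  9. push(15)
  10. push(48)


push(33) -> [33]
push(43) -> [33, 43]
push(18) -> [33, 43, 18]
peek()->18
push(3) -> [33, 43, 18, 3]
push(48) -> [33, 43, 18, 3, 48]
push(1) -> [33, 43, 18, 3, 48, 1]
push(37) -> [33, 43, 18, 3, 48, 1, 37]
push(15) -> [33, 43, 18, 3, 48, 1, 37, 15]
push(48) -> [33, 43, 18, 3, 48, 1, 37, 15, 48]

Final stack: [33, 43, 18, 3, 48, 1, 37, 15, 48]


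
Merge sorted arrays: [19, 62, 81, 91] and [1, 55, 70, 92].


Take 1 from B
Take 19 from A
Take 55 from B
Take 62 from A
Take 70 from B
Take 81 from A
Take 91 from A

Merged: [1, 19, 55, 62, 70, 81, 91, 92]


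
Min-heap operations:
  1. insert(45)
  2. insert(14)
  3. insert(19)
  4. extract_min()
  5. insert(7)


insert(45) -> [45]
insert(14) -> [14, 45]
insert(19) -> [14, 45, 19]
extract_min()->14, [19, 45]
insert(7) -> [7, 45, 19]

Final heap: [7, 45, 19]


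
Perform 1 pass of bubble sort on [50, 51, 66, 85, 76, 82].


Initial: [50, 51, 66, 85, 76, 82]
Pass 1: [50, 51, 66, 76, 82, 85] (2 swaps)

After 1 pass: [50, 51, 66, 76, 82, 85]


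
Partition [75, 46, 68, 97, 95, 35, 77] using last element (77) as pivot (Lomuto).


Pivot: 77
  75 <= 77: advance i (no swap)
  46 <= 77: advance i (no swap)
  68 <= 77: advance i (no swap)
  35 <= 77: swap -> [75, 46, 68, 35, 95, 97, 77]
Place pivot at 4: [75, 46, 68, 35, 77, 97, 95]

Partitioned: [75, 46, 68, 35, 77, 97, 95]


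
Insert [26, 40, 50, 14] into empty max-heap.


Insert 26: [26]
Insert 40: [40, 26]
Insert 50: [50, 26, 40]
Insert 14: [50, 26, 40, 14]

Final heap: [50, 26, 40, 14]


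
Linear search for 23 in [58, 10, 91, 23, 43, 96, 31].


i=0: 58!=23
i=1: 10!=23
i=2: 91!=23
i=3: 23==23 found!

Found at 3, 4 comps


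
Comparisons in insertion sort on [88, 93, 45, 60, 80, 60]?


Algorithm: insertion sort
Input: [88, 93, 45, 60, 80, 60]
Sorted: [45, 60, 60, 80, 88, 93]

13


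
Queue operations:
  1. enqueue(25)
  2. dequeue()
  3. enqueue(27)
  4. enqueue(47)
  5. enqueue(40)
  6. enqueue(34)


enqueue(25) -> [25]
dequeue()->25, []
enqueue(27) -> [27]
enqueue(47) -> [27, 47]
enqueue(40) -> [27, 47, 40]
enqueue(34) -> [27, 47, 40, 34]

Final queue: [27, 47, 40, 34]


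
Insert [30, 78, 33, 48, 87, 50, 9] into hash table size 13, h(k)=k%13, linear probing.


Insert 30: h=4 -> slot 4
Insert 78: h=0 -> slot 0
Insert 33: h=7 -> slot 7
Insert 48: h=9 -> slot 9
Insert 87: h=9, 1 probes -> slot 10
Insert 50: h=11 -> slot 11
Insert 9: h=9, 3 probes -> slot 12

Table: [78, None, None, None, 30, None, None, 33, None, 48, 87, 50, 9]


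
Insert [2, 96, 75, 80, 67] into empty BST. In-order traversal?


Insert 2: root
Insert 96: R from 2
Insert 75: R from 2 -> L from 96
Insert 80: R from 2 -> L from 96 -> R from 75
Insert 67: R from 2 -> L from 96 -> L from 75

In-order: [2, 67, 75, 80, 96]


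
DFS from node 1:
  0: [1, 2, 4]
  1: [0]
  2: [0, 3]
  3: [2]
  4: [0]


Visit 1, push [0]
Visit 0, push [4, 2]
Visit 2, push [3]
Visit 3, push []
Visit 4, push []

DFS order: [1, 0, 2, 3, 4]


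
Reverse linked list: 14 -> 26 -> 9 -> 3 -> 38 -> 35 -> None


Step 1: curr=14, set curr.next=prev(None) | reversed so far: 14
Step 2: curr=26, set curr.next=prev(14) | reversed so far: 26 -> 14
Step 3: curr=9, set curr.next=prev(26) | reversed so far: 9 -> 26 -> 14
Step 4: curr=3, set curr.next=prev(9) | reversed so far: 3 -> 9 -> 26 -> 14
Step 5: curr=38, set curr.next=prev(3) | reversed so far: 38 -> 3 -> 9 -> 26 -> 14
Step 6: curr=35, set curr.next=prev(38) | reversed so far: 35 -> 38 -> 3 -> 9 -> 26 -> 14

35 -> 38 -> 3 -> 9 -> 26 -> 14 -> None
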